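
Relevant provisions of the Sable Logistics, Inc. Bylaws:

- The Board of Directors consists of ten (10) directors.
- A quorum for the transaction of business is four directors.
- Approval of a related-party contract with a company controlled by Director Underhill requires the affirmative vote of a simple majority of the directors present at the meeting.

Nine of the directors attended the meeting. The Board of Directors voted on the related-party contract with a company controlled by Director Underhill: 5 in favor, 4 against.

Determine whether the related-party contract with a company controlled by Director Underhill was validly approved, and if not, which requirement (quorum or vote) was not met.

Valid — all requirements satisfied.

Quorum: 9 present; quorum is 4. Satisfied.
Vote: the related-party contract with a company controlled by Director Underhill requires a majority of the directors present (9). A majority of 9 is 5, so 5 affirmative votes are needed; 5 voted in favor. Satisfied.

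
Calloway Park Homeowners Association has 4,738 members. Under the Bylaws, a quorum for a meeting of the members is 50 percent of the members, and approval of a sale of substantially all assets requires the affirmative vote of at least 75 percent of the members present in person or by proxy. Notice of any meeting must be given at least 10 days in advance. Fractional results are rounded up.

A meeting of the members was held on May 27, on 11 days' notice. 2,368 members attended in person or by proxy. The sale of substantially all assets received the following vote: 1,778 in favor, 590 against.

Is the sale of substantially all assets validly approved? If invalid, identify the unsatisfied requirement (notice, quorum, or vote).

Invalid — quorum requirement not satisfied.

Notice: 11 days given; 10 required. Satisfied.
Quorum: 50% of 4,738 = 2,369; 2,368 present. Not satisfied.
Vote: requires three-fourths of those present (2,368); 3/4 of 2368 = 1776, so 1,776 needed; 1,778 in favor. Satisfied.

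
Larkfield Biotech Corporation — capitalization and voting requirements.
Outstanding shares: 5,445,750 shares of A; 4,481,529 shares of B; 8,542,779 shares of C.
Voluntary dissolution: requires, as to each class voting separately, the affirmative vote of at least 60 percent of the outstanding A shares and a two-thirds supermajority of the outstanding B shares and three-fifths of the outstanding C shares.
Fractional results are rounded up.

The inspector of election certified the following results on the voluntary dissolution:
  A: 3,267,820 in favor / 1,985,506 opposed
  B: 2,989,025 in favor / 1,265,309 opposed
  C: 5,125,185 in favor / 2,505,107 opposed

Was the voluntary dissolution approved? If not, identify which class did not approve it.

Not approved — the C shares did not give the required vote.

A: 3/5 of 5445750 = 3267450; 3,267,450 required, 3,267,820 in favor — approved.
B: 2/3 of 4481529 = 2987686; 2,987,686 required, 2,989,025 in favor — approved.
C: 3/5 of 8542779 = 5125667.40, rounded up to 5125668; 5,125,668 required, 5,125,185 in favor — not approved.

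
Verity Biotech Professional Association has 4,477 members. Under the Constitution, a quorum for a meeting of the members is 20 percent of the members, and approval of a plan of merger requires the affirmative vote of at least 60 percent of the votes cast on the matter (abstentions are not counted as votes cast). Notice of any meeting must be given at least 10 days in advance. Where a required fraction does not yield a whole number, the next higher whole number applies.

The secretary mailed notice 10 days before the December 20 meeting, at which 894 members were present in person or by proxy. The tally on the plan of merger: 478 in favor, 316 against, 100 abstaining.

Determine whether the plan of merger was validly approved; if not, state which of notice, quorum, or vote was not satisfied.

Notice: 10 days given; 10 required. Satisfied.
Quorum: 20% of 4,477 = 895.40, rounded up to 896; 894 present. Not satisfied.
Vote: requires three-fifths of the votes cast (894 − 100 abstaining = 794); 3/5 of 794 = 476.40, rounded up to 477, so 477 needed; 478 in favor. Satisfied.

Invalid — quorum requirement not satisfied.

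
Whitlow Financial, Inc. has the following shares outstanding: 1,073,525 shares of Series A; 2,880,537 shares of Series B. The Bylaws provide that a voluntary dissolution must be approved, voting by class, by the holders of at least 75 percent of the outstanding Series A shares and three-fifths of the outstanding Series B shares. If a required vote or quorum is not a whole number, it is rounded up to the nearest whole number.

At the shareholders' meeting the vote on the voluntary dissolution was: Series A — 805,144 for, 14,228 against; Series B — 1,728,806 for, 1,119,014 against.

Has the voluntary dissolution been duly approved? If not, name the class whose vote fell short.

Approved — every class gave the required vote.

Series A: 3/4 of 1073525 = 805143.75, rounded up to 805144; 805,144 required, 805,144 in favor — approved.
Series B: 3/5 of 2880537 = 1728322.20, rounded up to 1728323; 1,728,323 required, 1,728,806 in favor — approved.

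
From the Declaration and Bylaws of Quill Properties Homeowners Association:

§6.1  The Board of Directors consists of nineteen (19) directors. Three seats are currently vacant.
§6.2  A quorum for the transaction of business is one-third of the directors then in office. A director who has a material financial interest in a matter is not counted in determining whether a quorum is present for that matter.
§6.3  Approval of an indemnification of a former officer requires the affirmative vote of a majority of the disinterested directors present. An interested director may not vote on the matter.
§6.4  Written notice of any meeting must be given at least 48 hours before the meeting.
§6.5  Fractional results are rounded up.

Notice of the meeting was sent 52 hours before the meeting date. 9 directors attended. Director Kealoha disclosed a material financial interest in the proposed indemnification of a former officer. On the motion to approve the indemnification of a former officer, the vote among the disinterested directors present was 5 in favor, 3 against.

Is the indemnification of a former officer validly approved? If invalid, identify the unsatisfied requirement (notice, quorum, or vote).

Valid — all requirements satisfied.

Notice: 52 hours given; 48 required (52 ≥ 48). Satisfied.
Quorum: 9 present, but the 1 interested director does not count, leaving 8. Quorum is 6. Satisfied.
Vote: the indemnification of a former officer requires a majority of the disinterested directors present (9 − 1 = 8). A majority of 8 is 5, so 5 affirmative votes are needed; 5 voted in favor. Satisfied.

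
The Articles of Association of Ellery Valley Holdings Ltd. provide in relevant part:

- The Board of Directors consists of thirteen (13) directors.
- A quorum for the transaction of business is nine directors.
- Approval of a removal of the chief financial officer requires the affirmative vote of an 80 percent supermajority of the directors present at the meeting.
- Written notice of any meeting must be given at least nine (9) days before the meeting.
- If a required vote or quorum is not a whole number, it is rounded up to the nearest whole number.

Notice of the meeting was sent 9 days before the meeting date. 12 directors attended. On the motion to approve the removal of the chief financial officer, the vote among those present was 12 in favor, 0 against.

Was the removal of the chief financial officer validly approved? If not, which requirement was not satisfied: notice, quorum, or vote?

Valid — all requirements satisfied.

Notice: 9 days given; 9 required (9 ≥ 9). Satisfied.
Quorum: 12 present; quorum is 9. Satisfied.
Vote: the removal of the chief financial officer requires four-fifths of the directors present (12). 4/5 of 12 = 9.60, rounded up to 10, so 10 affirmative votes are needed; 12 voted in favor. Satisfied.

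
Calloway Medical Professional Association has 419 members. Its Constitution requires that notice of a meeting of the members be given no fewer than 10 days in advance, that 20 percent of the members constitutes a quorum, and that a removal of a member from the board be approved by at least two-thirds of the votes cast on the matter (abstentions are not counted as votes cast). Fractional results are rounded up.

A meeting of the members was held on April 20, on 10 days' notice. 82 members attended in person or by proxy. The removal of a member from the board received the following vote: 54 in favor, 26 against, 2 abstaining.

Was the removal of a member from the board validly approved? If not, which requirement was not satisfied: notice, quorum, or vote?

Notice: 10 days given; 10 required. Satisfied.
Quorum: 20% of 419 = 83.80, rounded up to 84; 82 present. Not satisfied.
Vote: requires two-thirds of the votes cast (82 − 2 abstaining = 80); 2/3 of 80 = 53.33, rounded up to 54, so 54 needed; 54 in favor. Satisfied.

Invalid — quorum requirement not satisfied.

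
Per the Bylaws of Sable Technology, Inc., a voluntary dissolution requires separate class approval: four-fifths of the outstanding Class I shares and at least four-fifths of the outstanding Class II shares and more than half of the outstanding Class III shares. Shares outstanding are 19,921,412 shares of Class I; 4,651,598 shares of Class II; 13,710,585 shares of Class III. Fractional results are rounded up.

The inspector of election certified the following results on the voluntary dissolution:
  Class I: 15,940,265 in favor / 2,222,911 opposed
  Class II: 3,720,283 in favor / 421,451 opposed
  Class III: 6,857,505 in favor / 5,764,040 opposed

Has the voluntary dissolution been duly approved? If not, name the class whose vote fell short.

Not approved — the Class II shares did not give the required vote.

Class I: 4/5 of 19921412 = 15937129.60, rounded up to 15937130; 15,937,130 required, 15,940,265 in favor — approved.
Class II: 4/5 of 4651598 = 3721278.40, rounded up to 3721279; 3,721,279 required, 3,720,283 in favor — not approved.
Class III: a majority of 13710585 is 6855293; 6,855,293 required, 6,857,505 in favor — approved.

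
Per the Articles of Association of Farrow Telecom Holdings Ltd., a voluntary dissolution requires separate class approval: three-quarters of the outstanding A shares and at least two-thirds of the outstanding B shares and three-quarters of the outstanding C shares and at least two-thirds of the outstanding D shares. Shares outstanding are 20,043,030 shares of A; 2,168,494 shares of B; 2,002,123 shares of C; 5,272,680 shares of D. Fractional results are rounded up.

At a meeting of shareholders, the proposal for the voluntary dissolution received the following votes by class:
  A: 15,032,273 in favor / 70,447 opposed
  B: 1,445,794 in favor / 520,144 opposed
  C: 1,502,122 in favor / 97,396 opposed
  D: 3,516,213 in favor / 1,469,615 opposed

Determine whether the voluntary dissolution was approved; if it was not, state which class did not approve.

Approved — every class gave the required vote.

A: 3/4 of 20043030 = 15032272.50, rounded up to 15032273; 15,032,273 required, 15,032,273 in favor — approved.
B: 2/3 of 2168494 = 1445662.67, rounded up to 1445663; 1,445,663 required, 1,445,794 in favor — approved.
C: 3/4 of 2002123 = 1501592.25, rounded up to 1501593; 1,501,593 required, 1,502,122 in favor — approved.
D: 2/3 of 5272680 = 3515120; 3,515,120 required, 3,516,213 in favor — approved.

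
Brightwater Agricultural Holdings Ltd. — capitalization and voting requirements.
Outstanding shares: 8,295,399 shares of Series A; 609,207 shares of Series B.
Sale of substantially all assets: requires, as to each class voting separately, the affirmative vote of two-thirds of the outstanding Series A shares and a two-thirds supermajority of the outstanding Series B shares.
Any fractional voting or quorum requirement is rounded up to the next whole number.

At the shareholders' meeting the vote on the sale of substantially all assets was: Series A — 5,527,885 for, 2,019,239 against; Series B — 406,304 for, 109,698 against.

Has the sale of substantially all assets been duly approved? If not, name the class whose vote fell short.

Series A: 2/3 of 8295399 = 5530266; 5,530,266 required, 5,527,885 in favor — not approved.
Series B: 2/3 of 609207 = 406138; 406,138 required, 406,304 in favor — approved.

Not approved — the Series A shares did not give the required vote.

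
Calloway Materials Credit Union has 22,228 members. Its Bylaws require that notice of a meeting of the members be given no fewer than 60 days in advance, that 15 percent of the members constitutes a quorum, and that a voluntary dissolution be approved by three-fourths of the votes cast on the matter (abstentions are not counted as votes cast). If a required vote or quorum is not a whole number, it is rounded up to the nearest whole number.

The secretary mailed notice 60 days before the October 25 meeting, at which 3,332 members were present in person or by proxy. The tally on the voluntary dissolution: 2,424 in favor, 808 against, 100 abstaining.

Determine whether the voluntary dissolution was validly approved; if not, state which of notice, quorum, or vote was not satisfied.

Invalid — quorum requirement not satisfied.

Notice: 60 days given; 60 required. Satisfied.
Quorum: 15% of 22,228 = 3,334.20, rounded up to 3,335; 3,332 present. Not satisfied.
Vote: requires three-fourths of the votes cast (3,332 − 100 abstaining = 3,232); 3/4 of 3232 = 2424, so 2,424 needed; 2,424 in favor. Satisfied.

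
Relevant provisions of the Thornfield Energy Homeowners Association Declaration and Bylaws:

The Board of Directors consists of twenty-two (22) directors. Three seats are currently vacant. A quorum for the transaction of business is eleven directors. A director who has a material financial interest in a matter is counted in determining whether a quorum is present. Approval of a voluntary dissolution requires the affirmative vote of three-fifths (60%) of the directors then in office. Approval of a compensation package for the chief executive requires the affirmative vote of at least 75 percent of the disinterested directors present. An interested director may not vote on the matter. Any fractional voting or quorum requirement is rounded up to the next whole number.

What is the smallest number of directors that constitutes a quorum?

11

The quorum is fixed at 11.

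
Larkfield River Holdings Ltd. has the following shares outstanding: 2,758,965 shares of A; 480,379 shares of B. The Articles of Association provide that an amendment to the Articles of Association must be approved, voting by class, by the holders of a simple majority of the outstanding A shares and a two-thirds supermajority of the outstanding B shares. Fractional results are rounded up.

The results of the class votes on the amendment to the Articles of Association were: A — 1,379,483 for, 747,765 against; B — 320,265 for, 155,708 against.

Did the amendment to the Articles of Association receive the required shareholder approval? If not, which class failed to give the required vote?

Approved — every class gave the required vote.

A: a majority of 2758965 is 1379483; 1,379,483 required, 1,379,483 in favor — approved.
B: 2/3 of 480379 = 320252.67, rounded up to 320253; 320,253 required, 320,265 in favor — approved.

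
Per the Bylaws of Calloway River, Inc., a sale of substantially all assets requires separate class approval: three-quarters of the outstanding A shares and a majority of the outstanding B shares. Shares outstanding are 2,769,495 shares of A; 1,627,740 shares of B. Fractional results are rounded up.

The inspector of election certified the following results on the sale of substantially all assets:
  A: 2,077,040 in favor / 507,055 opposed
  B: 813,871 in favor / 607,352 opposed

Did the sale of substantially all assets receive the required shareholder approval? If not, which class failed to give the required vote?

A: 3/4 of 2769495 = 2077121.25, rounded up to 2077122; 2,077,122 required, 2,077,040 in favor — not approved.
B: a majority of 1627740 is 813871; 813,871 required, 813,871 in favor — approved.

Not approved — the A shares did not give the required vote.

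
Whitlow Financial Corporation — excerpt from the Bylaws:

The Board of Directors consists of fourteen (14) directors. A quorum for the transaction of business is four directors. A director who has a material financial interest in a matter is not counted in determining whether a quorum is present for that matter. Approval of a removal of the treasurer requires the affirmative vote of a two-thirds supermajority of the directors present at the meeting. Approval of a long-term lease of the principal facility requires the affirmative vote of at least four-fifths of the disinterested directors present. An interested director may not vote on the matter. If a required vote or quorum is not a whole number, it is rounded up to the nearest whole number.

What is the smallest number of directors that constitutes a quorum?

The quorum is fixed at 4.

4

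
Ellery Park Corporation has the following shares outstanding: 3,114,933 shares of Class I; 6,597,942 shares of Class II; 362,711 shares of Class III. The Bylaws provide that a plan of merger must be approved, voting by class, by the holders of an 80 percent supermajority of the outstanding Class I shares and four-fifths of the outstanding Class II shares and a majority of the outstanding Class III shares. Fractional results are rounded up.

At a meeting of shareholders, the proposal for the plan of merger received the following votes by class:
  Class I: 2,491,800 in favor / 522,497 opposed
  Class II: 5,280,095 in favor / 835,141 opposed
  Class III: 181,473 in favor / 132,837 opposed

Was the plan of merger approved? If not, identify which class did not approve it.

Not approved — the Class I shares did not give the required vote.

Class I: 4/5 of 3114933 = 2491946.40, rounded up to 2491947; 2,491,947 required, 2,491,800 in favor — not approved.
Class II: 4/5 of 6597942 = 5278353.60, rounded up to 5278354; 5,278,354 required, 5,280,095 in favor — approved.
Class III: a majority of 362711 is 181356; 181,356 required, 181,473 in favor — approved.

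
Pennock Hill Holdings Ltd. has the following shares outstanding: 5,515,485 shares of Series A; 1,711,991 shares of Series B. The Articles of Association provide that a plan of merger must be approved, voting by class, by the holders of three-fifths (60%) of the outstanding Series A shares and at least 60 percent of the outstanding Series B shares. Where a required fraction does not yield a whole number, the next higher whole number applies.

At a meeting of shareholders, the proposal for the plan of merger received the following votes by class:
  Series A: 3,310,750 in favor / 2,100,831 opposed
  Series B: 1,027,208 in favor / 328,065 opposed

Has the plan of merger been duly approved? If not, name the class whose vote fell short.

Approved — every class gave the required vote.

Series A: 3/5 of 5515485 = 3309291; 3,309,291 required, 3,310,750 in favor — approved.
Series B: 3/5 of 1711991 = 1027194.60, rounded up to 1027195; 1,027,195 required, 1,027,208 in favor — approved.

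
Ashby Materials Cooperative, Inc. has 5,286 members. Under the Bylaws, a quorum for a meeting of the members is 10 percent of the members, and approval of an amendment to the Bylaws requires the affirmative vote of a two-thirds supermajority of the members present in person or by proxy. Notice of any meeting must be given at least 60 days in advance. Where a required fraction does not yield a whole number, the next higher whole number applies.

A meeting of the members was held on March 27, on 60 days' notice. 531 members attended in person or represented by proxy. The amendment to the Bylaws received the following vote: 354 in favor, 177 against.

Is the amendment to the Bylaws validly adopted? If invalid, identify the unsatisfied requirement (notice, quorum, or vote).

Notice: 60 days given; 60 required. Satisfied.
Quorum: 10% of 5,286 = 528.60, rounded up to 529; 531 present. Satisfied.
Vote: requires two-thirds of those present (531); 2/3 of 531 = 354, so 354 needed; 354 in favor. Satisfied.

Valid — all requirements satisfied.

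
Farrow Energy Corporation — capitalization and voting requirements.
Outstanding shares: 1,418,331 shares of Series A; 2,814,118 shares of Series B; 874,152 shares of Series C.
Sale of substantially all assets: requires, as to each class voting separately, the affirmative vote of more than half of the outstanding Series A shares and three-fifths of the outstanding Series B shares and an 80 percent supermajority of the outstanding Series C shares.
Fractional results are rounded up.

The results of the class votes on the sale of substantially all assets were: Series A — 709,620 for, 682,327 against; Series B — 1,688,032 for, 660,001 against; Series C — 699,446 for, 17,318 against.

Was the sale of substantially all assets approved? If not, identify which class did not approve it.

Series A: a majority of 1418331 is 709166; 709,166 required, 709,620 in favor — approved.
Series B: 3/5 of 2814118 = 1688470.80, rounded up to 1688471; 1,688,471 required, 1,688,032 in favor — not approved.
Series C: 4/5 of 874152 = 699321.60, rounded up to 699322; 699,322 required, 699,446 in favor — approved.

Not approved — the Series B shares did not give the required vote.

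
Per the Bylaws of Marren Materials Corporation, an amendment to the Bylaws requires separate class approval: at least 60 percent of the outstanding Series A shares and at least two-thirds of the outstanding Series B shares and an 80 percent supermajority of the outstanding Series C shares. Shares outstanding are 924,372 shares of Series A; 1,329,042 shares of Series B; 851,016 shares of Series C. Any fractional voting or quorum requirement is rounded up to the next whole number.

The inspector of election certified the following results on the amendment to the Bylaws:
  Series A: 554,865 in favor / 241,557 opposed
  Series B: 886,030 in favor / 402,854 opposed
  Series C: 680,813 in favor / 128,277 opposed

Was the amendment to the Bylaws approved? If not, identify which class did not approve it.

Approved — every class gave the required vote.

Series A: 3/5 of 924372 = 554623.20, rounded up to 554624; 554,624 required, 554,865 in favor — approved.
Series B: 2/3 of 1329042 = 886028; 886,028 required, 886,030 in favor — approved.
Series C: 4/5 of 851016 = 680812.80, rounded up to 680813; 680,813 required, 680,813 in favor — approved.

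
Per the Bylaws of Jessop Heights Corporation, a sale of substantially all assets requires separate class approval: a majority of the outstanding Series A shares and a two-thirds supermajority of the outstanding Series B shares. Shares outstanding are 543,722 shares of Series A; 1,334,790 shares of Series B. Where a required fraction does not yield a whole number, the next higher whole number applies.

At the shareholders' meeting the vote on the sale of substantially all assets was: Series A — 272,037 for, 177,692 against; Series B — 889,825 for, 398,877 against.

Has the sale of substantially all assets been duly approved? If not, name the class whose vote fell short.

Series A: a majority of 543722 is 271862; 271,862 required, 272,037 in favor — approved.
Series B: 2/3 of 1334790 = 889860; 889,860 required, 889,825 in favor — not approved.

Not approved — the Series B shares did not give the required vote.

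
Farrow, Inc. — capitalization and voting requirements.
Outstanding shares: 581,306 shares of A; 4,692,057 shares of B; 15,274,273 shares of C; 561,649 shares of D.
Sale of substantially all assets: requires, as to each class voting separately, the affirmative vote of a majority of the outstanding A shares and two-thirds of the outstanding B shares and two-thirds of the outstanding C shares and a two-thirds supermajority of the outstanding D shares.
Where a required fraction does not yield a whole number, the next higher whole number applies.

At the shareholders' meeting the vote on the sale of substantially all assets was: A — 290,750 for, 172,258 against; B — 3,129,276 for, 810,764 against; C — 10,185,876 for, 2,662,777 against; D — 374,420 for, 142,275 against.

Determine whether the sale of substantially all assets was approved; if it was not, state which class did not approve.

Not approved — the D shares did not give the required vote.

A: a majority of 581306 is 290654; 290,654 required, 290,750 in favor — approved.
B: 2/3 of 4692057 = 3128038; 3,128,038 required, 3,129,276 in favor — approved.
C: 2/3 of 15274273 = 10182848.67, rounded up to 10182849; 10,182,849 required, 10,185,876 in favor — approved.
D: 2/3 of 561649 = 374432.67, rounded up to 374433; 374,433 required, 374,420 in favor — not approved.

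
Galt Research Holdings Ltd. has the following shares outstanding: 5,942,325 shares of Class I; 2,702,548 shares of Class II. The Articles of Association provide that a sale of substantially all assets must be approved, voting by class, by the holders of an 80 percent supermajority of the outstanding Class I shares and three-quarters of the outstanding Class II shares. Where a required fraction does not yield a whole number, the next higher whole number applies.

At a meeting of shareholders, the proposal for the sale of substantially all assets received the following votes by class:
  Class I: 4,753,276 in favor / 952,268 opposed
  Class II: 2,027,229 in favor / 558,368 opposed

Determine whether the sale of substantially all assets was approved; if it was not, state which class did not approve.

Class I: 4/5 of 5942325 = 4753860; 4,753,860 required, 4,753,276 in favor — not approved.
Class II: 3/4 of 2702548 = 2026911; 2,026,911 required, 2,027,229 in favor — approved.

Not approved — the Class I shares did not give the required vote.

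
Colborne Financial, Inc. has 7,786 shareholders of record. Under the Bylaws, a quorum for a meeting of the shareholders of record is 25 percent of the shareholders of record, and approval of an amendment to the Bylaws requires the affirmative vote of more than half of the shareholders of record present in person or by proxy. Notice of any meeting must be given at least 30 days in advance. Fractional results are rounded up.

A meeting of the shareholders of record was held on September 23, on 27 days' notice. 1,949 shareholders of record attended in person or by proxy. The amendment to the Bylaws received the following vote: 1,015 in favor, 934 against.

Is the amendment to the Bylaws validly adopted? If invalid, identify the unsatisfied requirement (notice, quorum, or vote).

Notice: 27 days given; 30 required. Not satisfied.
Quorum: 25% of 7,786 = 1,946.50, rounded up to 1,947; 1,949 present. Satisfied.
Vote: requires a majority of those present (1,949); a majority of 1949 is 975, so 975 needed; 1,015 in favor. Satisfied.

Invalid — notice requirement not satisfied.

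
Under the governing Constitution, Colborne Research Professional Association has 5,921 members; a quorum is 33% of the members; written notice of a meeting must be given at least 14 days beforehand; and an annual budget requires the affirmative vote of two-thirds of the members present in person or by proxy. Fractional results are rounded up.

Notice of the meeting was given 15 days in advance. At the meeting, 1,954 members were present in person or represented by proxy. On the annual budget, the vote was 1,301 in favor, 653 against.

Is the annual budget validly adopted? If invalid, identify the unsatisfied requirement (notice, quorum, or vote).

Notice: 15 days given; 14 required. Satisfied.
Quorum: 33% of 5,921 = 1,953.93, rounded up to 1,954; 1,954 present. Satisfied.
Vote: requires two-thirds of those present (1,954); 2/3 of 1954 = 1302.67, rounded up to 1303, so 1,303 needed; 1,301 in favor. Not satisfied.

Invalid — vote requirement not satisfied.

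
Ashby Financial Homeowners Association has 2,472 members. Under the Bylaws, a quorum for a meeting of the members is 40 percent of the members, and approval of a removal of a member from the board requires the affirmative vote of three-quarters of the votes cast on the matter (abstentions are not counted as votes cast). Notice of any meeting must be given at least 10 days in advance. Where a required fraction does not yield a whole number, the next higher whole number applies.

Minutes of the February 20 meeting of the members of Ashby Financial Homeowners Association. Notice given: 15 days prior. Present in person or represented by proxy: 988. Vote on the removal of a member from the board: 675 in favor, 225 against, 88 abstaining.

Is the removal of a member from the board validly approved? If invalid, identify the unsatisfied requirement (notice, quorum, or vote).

Notice: 15 days given; 10 required. Satisfied.
Quorum: 40% of 2,472 = 988.80, rounded up to 989; 988 present. Not satisfied.
Vote: requires three-fourths of the votes cast (988 − 88 abstaining = 900); 3/4 of 900 = 675, so 675 needed; 675 in favor. Satisfied.

Invalid — quorum requirement not satisfied.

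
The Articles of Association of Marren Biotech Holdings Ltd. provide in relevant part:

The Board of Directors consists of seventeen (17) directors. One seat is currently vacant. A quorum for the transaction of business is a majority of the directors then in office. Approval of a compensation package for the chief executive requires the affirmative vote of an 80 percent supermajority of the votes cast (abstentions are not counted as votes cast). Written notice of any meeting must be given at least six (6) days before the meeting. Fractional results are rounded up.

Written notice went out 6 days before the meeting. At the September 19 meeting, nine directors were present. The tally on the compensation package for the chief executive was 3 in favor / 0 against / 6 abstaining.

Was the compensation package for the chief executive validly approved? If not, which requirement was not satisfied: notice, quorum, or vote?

Notice: 6 days given; 6 required (6 ≥ 6). Satisfied.
Quorum: 9 present; quorum is 9. Satisfied.
Vote: the compensation package for the chief executive requires four-fifths of the votes cast (9 present − 6 abstaining = 3). 4/5 of 3 = 2.40, rounded up to 3, so 3 affirmative votes are needed; 3 voted in favor. Satisfied.

Valid — all requirements satisfied.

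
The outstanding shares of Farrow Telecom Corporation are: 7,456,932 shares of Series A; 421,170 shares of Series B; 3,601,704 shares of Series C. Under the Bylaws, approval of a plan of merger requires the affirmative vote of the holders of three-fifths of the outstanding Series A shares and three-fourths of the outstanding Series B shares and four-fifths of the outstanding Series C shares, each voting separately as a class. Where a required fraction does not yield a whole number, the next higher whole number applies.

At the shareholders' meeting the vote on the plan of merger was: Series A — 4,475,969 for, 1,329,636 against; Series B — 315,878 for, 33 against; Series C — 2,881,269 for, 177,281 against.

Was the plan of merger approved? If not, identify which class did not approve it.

Not approved — the Series C shares did not give the required vote.

Series A: 3/5 of 7456932 = 4474159.20, rounded up to 4474160; 4,474,160 required, 4,475,969 in favor — approved.
Series B: 3/4 of 421170 = 315877.50, rounded up to 315878; 315,878 required, 315,878 in favor — approved.
Series C: 4/5 of 3601704 = 2881363.20, rounded up to 2881364; 2,881,364 required, 2,881,269 in favor — not approved.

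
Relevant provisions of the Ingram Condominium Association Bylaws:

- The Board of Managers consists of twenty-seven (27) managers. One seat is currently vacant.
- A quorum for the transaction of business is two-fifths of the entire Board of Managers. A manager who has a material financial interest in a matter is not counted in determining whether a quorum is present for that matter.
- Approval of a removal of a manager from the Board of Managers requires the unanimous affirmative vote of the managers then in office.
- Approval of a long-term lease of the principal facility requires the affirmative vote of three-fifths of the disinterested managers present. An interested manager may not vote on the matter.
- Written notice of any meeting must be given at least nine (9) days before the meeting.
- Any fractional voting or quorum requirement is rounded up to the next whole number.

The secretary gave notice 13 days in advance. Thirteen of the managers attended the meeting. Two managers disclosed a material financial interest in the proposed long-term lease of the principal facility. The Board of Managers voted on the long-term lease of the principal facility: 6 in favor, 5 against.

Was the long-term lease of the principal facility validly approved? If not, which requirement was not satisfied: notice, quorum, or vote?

Notice: 13 days given; 9 required (13 ≥ 9). Satisfied.
Quorum: 13 present, but the 2 interested managers do not count, leaving 11. Quorum is 11. Satisfied.
Vote: the long-term lease of the principal facility requires three-fifths of the disinterested managers present (13 − 2 = 11). 3/5 of 11 = 6.60, rounded up to 7, so 7 affirmative votes are needed; 6 voted in favor. Not satisfied.

Invalid — vote requirement not satisfied.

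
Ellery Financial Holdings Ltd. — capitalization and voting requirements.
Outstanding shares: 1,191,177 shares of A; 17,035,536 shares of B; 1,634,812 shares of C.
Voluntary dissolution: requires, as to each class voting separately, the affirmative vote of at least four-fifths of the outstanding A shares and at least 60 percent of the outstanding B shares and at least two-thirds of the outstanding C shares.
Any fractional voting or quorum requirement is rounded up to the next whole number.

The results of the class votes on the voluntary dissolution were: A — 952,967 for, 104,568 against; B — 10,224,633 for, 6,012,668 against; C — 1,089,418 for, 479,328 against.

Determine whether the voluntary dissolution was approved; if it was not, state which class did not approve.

A: 4/5 of 1191177 = 952941.60, rounded up to 952942; 952,942 required, 952,967 in favor — approved.
B: 3/5 of 17035536 = 10221321.60, rounded up to 10221322; 10,221,322 required, 10,224,633 in favor — approved.
C: 2/3 of 1634812 = 1089874.67, rounded up to 1089875; 1,089,875 required, 1,089,418 in favor — not approved.

Not approved — the C shares did not give the required vote.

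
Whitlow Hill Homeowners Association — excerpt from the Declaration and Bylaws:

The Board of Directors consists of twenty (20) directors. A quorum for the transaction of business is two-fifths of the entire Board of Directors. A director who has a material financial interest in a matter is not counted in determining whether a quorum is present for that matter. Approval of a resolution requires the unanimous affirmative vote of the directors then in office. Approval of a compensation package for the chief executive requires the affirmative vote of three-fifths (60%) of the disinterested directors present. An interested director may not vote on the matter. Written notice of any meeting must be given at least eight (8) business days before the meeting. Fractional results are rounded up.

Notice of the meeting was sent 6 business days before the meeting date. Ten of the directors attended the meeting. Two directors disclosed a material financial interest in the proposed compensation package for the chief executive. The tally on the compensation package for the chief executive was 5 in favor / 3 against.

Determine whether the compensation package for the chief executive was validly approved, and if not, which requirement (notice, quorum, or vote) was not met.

Invalid — notice requirement not satisfied.

Notice: 6 business days given; 8 required (6 < 8). Not satisfied.
Quorum: 10 present, but the 2 interested directors do not count, leaving 8. Quorum is 8. Satisfied.
Vote: the compensation package for the chief executive requires three-fifths of the disinterested directors present (10 − 2 = 8). 3/5 of 8 = 4.80, rounded up to 5, so 5 affirmative votes are needed; 5 voted in favor. Satisfied.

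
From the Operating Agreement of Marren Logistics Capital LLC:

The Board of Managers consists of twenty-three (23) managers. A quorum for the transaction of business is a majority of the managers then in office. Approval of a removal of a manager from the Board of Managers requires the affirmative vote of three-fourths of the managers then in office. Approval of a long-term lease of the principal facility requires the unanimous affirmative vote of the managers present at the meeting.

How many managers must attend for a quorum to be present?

12

A majority of 23 is 12.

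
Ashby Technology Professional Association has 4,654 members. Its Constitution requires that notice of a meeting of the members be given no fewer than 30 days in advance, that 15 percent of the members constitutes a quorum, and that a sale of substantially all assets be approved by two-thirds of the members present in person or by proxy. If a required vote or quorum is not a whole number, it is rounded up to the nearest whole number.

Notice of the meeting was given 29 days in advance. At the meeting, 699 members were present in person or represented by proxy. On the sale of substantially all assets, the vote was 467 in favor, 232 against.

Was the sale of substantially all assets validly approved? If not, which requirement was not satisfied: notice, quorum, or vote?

Notice: 29 days given; 30 required. Not satisfied.
Quorum: 15% of 4,654 = 698.10, rounded up to 699; 699 present. Satisfied.
Vote: requires two-thirds of those present (699); 2/3 of 699 = 466, so 466 needed; 467 in favor. Satisfied.

Invalid — notice requirement not satisfied.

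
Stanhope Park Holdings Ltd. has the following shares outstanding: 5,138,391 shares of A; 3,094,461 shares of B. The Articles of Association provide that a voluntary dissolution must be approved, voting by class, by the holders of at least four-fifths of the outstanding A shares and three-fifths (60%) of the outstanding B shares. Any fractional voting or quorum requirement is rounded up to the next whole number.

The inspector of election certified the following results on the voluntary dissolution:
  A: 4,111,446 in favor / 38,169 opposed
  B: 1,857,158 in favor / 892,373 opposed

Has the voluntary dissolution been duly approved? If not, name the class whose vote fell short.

Approved — every class gave the required vote.

A: 4/5 of 5138391 = 4110712.80, rounded up to 4110713; 4,110,713 required, 4,111,446 in favor — approved.
B: 3/5 of 3094461 = 1856676.60, rounded up to 1856677; 1,856,677 required, 1,857,158 in favor — approved.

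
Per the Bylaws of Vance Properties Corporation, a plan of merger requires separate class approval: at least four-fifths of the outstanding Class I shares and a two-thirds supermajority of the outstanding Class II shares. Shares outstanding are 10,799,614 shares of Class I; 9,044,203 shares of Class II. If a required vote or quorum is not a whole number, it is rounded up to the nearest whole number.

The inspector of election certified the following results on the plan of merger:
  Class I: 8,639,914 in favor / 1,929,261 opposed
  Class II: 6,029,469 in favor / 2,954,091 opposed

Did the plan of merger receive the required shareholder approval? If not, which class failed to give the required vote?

Class I: 4/5 of 10799614 = 8639691.20, rounded up to 8639692; 8,639,692 required, 8,639,914 in favor — approved.
Class II: 2/3 of 9044203 = 6029468.67, rounded up to 6029469; 6,029,469 required, 6,029,469 in favor — approved.

Approved — every class gave the required vote.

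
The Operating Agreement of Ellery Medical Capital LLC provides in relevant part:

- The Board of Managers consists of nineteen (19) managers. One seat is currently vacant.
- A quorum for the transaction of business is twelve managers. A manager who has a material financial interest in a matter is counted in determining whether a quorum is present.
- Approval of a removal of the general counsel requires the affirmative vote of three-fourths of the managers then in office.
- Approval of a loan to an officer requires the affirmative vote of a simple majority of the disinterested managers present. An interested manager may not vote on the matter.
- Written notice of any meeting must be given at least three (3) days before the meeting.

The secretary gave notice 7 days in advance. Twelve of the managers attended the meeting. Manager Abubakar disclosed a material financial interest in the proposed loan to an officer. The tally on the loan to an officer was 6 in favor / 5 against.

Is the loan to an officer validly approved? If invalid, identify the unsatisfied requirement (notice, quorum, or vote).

Valid — all requirements satisfied.

Notice: 7 days given; 3 required (7 ≥ 3). Satisfied.
Quorum: 12 present (interested managers count toward quorum); quorum is 12. Satisfied.
Vote: the loan to an officer requires a majority of the disinterested managers present (12 − 1 = 11). A majority of 11 is 6, so 6 affirmative votes are needed; 6 voted in favor. Satisfied.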